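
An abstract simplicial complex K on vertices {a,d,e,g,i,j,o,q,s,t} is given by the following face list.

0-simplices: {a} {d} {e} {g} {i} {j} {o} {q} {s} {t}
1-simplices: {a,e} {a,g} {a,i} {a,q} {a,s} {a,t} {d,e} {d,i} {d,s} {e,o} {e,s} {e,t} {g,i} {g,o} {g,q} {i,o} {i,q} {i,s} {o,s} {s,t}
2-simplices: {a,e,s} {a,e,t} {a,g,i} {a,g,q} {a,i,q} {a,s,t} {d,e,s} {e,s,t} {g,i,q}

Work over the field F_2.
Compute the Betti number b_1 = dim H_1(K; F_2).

n_0=10 n_1=20 n_2=9  [Z2]
∂1: piv[ae,ag,ai,aq,as,at,de,eo] rk=8  ker:di,ds,es,et,gi,go,gq,io,iq,is,os,st
∂2: piv[aes,aet,agi,agq,aiq,ast,des] rk=7  ker:est,giq
b_1=(20−8)−7=5

b_1=5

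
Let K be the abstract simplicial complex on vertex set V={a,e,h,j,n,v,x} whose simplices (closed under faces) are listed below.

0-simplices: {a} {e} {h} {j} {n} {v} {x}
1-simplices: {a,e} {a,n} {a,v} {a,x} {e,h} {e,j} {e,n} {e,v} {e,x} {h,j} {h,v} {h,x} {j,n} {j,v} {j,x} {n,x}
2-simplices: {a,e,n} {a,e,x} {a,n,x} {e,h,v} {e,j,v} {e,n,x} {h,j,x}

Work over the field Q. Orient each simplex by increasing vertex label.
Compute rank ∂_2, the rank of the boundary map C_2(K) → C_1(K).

n_0=7 n_1=16 n_2=7  [Q]
∂1: piv[ae,an,av,ax,eh,ej] rk=6  ker:en,ev,ex,hj,hv,hx,jn,jv,jx,nx
∂2: piv[aen,aex,anx,ehv,ejv,hjx] rk=6  ker:enx
rk∂_2=6

rank∂_2=6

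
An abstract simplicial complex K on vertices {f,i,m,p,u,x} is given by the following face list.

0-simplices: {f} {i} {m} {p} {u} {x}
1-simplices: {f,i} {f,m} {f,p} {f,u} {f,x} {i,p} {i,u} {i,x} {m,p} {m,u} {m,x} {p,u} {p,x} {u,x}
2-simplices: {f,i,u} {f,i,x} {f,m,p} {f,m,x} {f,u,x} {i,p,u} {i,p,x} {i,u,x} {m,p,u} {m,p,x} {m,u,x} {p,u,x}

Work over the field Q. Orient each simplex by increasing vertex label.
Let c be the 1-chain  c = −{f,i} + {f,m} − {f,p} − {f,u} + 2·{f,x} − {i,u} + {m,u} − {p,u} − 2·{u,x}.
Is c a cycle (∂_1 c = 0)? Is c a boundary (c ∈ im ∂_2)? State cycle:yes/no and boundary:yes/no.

n_0=6 n_1=14 n_2=12  [Q]
∂1: piv[fi,fm,fp,fu,fx] rk=5  ker:ip,iu,ix,mp,mu,mx,pu,px,ux
∂2: piv[fiu,fix,fmp,fmx,fux,ipu,ipx,mpu,mpx] rk=9  ker:iux,mux,pux
∂1c = 0
c vs im∂2: reduces to 0 ⇒ boundary

cycle:yes boundary:yes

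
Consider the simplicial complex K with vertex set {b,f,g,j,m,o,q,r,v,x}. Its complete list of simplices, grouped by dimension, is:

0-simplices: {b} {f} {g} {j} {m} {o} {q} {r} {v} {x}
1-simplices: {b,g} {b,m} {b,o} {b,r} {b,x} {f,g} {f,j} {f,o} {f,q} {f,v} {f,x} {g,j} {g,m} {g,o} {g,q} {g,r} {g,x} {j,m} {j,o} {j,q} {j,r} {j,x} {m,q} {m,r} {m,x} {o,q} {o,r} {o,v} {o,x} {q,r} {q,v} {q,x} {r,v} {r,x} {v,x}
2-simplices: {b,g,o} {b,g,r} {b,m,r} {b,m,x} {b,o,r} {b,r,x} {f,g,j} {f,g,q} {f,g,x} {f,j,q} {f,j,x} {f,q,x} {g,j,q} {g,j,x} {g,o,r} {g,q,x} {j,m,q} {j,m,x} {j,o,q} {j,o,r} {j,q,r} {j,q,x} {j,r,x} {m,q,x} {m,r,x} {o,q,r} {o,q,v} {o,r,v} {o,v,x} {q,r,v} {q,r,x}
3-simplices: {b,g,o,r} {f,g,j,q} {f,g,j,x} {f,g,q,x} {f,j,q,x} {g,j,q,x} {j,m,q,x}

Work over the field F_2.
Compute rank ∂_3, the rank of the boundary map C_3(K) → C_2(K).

rank∂_3=6

n_0=10 n_1=35 n_2=31 n_3=7  [Z2]
∂1: piv[bg,bm,bo,br,bx,fg,fj,fq,fv] rk=9  ker:fo,fx,gj,gm,go,gq,gr,gx,jm,jo,jq,jr,jx,mq,mr,mx,oq,or,ov,ox,qr,qv,qx,rv,rx,vx
∂2: piv[bgo,bgr,bmr,bmx,bor,brx,fgj,fgq,fgx,fjq,fjx,fqx,jmq,jmx,joq,jor,jqr,jrx,oqv,orv,ovx] rk=21  ker:gjq,gjx,gor,gqx,jqx,mqx,mrx,oqr,qrv,qrx
∂3: piv[bgor,fgjq,fgjx,fgqx,fjqx,jmqx] rk=6  ker:gjqx
rk∂_3=6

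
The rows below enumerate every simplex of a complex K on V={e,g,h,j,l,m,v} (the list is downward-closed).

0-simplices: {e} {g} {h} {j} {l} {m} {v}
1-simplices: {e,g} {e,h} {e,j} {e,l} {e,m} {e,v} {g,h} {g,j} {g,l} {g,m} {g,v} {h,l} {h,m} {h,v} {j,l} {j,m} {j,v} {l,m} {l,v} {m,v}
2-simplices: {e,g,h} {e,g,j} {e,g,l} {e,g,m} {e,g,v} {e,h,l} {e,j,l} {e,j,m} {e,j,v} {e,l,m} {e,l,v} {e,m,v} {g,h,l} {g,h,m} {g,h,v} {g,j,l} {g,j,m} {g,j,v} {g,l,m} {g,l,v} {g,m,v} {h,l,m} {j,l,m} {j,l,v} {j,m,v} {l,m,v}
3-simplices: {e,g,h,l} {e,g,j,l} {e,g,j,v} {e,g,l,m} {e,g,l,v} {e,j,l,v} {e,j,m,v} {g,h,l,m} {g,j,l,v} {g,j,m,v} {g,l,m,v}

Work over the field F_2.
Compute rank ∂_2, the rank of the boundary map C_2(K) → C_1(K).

rank∂_2=14

n_0=7 n_1=20 n_2=26 n_3=11  [Z2]
∂1: piv[eg,eh,ej,el,em,ev] rk=6  ker:gh,gj,gl,gm,gv,hl,hm,hv,jl,jm,jv,lm,lv,mv
∂2: piv[egh,egj,egl,egm,egv,ehl,ejl,ejm,ejv,elm,elv,emv,ghm,ghv] rk=14  ker:ghl,gjl,gjm,gjv,glm,glv,gmv,hlm,jlm,jlv,jmv,lmv
∂3: piv[eghl,egjl,egjv,eglm,eglv,ejlv,ejmv,ghlm,gjmv,glmv] rk=10  ker:gjlv
rk∂_2=14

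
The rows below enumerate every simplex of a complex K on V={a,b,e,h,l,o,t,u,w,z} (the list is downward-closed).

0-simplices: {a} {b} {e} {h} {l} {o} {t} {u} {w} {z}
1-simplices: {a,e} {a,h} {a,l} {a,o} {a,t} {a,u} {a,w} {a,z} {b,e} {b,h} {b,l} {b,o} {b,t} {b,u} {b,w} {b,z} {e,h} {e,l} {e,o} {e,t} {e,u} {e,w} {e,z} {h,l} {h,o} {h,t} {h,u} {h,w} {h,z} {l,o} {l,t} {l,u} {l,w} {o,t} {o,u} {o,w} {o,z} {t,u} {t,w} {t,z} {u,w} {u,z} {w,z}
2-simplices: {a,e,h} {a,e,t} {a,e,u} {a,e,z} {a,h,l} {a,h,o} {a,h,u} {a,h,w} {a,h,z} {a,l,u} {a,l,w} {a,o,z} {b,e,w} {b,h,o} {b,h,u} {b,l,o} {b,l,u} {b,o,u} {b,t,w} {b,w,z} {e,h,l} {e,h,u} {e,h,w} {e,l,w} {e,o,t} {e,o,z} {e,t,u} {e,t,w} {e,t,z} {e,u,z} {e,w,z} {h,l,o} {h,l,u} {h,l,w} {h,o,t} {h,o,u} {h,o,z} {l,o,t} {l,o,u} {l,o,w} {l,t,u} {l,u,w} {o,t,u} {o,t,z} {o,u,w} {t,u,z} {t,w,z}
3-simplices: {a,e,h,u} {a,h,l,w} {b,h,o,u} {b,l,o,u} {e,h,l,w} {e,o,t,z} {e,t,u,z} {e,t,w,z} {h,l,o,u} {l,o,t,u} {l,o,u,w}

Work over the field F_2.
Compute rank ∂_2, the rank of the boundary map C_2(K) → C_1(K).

rank∂_2=33

n_0=10 n_1=43 n_2=47 n_3=11  [Z2]
∂1: piv[ae,ah,al,ao,at,au,aw,az,be] rk=9  ker:bh,bl,bo,bt,bu,bw,bz,eh,el,eo,et,eu,ew,ez,hl,ho,ht,hu,hw,hz,lo,lt,lu,lw,ot,ou,ow,oz,tu,tw,tz,uw,uz,wz
∂2: piv[aeh,aet,aeu,aez,ahl,aho,ahu,ahw,ahz,alu,alw,aoz,bew,bho,bhu,blo,blu,bou,btw,bwz,ehl,ehw,eot,eoz,etu,etw,etz,euz,ewz,hot,lot,low,luw] rk=33  ker:ehu,elw,hlo,hlu,hlw,hou,hoz,lou,ltu,otu,otz,ouw,tuz,twz
∂3: piv[aehu,ahlw,bhou,blou,ehlw,eotz,etuz,etwz,hlou,lotu,louw] rk=11
rk∂_2=33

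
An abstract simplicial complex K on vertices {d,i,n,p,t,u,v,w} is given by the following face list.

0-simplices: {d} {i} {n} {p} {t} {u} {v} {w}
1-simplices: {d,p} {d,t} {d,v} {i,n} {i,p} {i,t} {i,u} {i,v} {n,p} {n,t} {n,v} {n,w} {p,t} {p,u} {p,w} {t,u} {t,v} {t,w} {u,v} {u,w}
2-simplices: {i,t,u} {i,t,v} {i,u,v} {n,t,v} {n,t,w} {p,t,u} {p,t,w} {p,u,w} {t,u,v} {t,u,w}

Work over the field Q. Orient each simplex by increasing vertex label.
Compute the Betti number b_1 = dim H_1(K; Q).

n_0=8 n_1=20 n_2=10  [Q]
∂1: piv[dp,dt,dv,in,ip,iu,nw] rk=7  ker:it,iv,np,nt,nv,pt,pu,pw,tu,tv,tw,uv,uw
∂2: piv[itu,itv,iuv,ntv,ntw,ptu,ptw,puw] rk=8  ker:tuv,tuw
b_1=(20−7)−8=5

b_1=5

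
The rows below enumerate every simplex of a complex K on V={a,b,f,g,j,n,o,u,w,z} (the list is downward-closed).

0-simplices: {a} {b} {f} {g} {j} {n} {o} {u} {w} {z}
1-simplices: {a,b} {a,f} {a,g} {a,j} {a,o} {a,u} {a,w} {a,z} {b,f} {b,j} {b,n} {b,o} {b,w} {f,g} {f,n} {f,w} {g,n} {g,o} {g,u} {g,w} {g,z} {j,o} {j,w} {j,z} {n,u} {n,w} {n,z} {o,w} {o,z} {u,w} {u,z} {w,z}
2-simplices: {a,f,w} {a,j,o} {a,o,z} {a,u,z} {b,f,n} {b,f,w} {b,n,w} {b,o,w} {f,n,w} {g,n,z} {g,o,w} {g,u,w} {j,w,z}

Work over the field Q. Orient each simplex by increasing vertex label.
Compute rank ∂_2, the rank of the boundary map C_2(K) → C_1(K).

n_0=10 n_1=32 n_2=13  [Q]
∂1: piv[ab,af,ag,aj,ao,au,aw,az,bn] rk=9  ker:bf,bj,bo,bw,fg,fn,fw,gn,go,gu,gw,gz,jo,jw,jz,nu,nw,nz,ow,oz,uw,uz,wz
∂2: piv[afw,ajo,aoz,auz,bfn,bfw,bnw,bow,gnz,gow,guw,jwz] rk=12  ker:fnw
rk∂_2=12

rank∂_2=12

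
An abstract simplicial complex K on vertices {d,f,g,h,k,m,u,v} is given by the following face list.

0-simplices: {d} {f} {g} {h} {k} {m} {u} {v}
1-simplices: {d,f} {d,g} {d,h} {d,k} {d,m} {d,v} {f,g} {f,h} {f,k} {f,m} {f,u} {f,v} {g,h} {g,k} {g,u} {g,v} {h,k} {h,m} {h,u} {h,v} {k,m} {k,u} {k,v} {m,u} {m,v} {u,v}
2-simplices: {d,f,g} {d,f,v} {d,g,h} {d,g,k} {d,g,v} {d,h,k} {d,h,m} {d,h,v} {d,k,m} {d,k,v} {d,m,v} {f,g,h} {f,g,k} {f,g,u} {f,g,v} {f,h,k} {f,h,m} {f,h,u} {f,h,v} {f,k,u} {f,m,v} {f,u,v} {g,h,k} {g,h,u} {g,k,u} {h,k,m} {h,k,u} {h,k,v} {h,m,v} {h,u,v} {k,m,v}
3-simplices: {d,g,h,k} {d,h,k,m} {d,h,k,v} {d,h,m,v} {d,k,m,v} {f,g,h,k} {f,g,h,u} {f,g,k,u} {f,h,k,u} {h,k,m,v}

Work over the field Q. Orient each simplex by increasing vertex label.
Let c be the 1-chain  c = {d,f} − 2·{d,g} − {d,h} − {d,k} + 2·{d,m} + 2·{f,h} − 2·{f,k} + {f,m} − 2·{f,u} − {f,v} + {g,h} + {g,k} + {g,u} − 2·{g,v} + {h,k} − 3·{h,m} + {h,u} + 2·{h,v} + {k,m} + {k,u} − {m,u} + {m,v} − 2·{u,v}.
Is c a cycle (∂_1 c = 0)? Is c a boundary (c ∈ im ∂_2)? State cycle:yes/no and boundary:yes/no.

cycle:no boundary:no

n_0=8 n_1=26 n_2=31 n_3=10  [Q]
∂1: piv[df,dg,dh,dk,dm,dv,fu] rk=7  ker:fg,fh,fk,fm,fv,gh,gk,gu,gv,hk,hm,hu,hv,km,ku,kv,mu,mv,uv
∂2: piv[dfg,dfv,dgh,dgk,dgv,dhk,dhm,dhv,dkm,dkv,dmv,fgh,fgk,fgu,fhm,fhu,fku,fuv] rk=18  ker:fgv,fhk,fhv,fmv,ghk,ghu,gku,hkm,hku,hkv,hmv,huv,kmv
∂3: piv[dghk,dhkm,dhkv,dhmv,dkmv,fghk,fghu,fgku,fhku] rk=9  ker:hkmv
∂1c = {d} + 3·{f} − 3·{g} + {h} − 3·{k} + {m} + 2·{u} − 2·{v}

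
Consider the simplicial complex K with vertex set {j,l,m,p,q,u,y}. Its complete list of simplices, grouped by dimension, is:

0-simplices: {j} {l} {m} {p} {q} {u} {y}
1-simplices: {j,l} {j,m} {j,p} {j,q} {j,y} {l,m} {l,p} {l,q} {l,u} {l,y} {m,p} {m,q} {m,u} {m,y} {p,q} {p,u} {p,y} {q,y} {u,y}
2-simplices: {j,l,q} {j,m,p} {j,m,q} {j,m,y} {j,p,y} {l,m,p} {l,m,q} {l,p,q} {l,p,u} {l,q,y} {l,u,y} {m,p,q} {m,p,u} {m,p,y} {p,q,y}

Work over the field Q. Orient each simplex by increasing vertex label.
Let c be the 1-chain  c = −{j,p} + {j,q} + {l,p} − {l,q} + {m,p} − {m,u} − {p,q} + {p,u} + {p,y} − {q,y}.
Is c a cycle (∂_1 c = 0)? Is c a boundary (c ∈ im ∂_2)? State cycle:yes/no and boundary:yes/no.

n_0=7 n_1=19 n_2=15  [Q]
∂1: piv[jl,jm,jp,jq,jy,lu] rk=6  ker:lm,lp,lq,ly,mp,mq,mu,my,pq,pu,py,qy,uy
∂2: piv[jlq,jmp,jmq,jmy,jpy,lmp,lmq,lpq,lpu,lqy,luy,mpu,pqy] rk=13  ker:mpq,mpy
∂1c = 0
c vs im∂2: reduces to 0 ⇒ boundary

cycle:yes boundary:yes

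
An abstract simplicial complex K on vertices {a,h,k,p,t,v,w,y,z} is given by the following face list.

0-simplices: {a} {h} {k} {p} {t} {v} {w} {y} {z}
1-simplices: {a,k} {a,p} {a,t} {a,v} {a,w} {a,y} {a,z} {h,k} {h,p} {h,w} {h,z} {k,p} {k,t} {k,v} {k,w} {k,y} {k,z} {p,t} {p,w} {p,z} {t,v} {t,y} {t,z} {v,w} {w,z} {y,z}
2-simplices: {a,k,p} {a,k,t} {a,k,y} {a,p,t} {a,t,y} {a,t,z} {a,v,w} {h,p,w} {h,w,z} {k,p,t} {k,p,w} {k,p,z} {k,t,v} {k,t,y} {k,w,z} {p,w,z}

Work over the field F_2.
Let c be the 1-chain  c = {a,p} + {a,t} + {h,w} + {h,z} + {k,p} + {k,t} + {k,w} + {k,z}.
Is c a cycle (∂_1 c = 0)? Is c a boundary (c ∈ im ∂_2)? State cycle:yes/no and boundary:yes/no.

n_0=9 n_1=26 n_2=16  [Z2]
∂1: piv[ak,ap,at,av,aw,ay,az,hk] rk=8  ker:hp,hw,hz,kp,kt,kv,kw,ky,kz,pt,pw,pz,tv,ty,tz,vw,wz,yz
∂2: piv[akp,akt,aky,apt,aty,atz,avw,hpw,hwz,kpw,kpz,ktv,kwz] rk=13  ker:kpt,kty,pwz
∂1c = 0
c vs im∂2: reduces to 0 ⇒ boundary

cycle:yes boundary:yes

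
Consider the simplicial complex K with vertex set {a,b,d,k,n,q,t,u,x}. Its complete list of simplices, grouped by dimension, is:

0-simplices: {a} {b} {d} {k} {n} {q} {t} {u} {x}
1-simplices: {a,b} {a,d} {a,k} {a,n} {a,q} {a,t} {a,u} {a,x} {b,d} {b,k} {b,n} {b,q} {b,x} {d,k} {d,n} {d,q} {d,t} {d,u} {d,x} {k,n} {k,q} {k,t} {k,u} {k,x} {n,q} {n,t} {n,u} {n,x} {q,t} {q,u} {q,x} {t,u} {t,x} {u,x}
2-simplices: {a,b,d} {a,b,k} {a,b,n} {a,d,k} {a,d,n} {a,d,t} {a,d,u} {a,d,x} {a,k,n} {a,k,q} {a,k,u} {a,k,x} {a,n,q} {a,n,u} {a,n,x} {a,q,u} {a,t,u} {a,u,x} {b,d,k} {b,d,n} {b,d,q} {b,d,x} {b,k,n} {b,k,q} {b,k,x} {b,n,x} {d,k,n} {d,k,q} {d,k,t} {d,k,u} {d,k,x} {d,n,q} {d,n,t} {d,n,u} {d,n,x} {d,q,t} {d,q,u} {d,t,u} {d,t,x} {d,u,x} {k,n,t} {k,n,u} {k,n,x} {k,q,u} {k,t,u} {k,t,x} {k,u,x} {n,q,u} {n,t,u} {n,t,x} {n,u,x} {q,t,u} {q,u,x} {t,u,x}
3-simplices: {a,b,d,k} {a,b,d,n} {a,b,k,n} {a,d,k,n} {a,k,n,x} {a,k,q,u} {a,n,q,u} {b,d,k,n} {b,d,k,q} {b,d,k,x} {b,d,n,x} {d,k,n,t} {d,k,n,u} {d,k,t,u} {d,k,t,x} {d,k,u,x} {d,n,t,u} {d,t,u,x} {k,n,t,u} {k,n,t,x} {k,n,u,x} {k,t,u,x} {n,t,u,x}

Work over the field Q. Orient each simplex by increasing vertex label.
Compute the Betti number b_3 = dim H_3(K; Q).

b_3=4

n_0=9 n_1=34 n_2=54 n_3=23  [Q]
∂1: piv[ab,ad,ak,an,aq,at,au,ax] rk=8  ker:bd,bk,bn,bq,bx,dk,dn,dq,dt,du,dx,kn,kq,kt,ku,kx,nq,nt,nu,nx,qt,qu,qx,tu,tx,ux
∂2: piv[abd,abk,abn,adk,adn,adt,adu,adx,akn,akq,aku,akx,anq,anu,anx,aqu,atu,aux,bdq,bdx,bkq,dkt,dnt,dqt,dtx,qux] rk=26  ker:bdk,bdn,bkn,bkx,bnx,dkn,dkq,dku,dkx,dnq,dnu,dnx,dqu,dtu,dux,knt,knu,knx,kqu,ktu,ktx,kux,nqu,ntu,ntx,nux,qtu,tux
∂3: piv[abdk,abdn,abkn,adkn,aknx,akqu,anqu,bdkq,bdkx,bdnx,dknt,dknu,dktu,dktx,dkux,dntu,dtux,kntx,knux] rk=19  ker:bdkn,kntu,ktux,ntux
b_3=(23−19)−0=4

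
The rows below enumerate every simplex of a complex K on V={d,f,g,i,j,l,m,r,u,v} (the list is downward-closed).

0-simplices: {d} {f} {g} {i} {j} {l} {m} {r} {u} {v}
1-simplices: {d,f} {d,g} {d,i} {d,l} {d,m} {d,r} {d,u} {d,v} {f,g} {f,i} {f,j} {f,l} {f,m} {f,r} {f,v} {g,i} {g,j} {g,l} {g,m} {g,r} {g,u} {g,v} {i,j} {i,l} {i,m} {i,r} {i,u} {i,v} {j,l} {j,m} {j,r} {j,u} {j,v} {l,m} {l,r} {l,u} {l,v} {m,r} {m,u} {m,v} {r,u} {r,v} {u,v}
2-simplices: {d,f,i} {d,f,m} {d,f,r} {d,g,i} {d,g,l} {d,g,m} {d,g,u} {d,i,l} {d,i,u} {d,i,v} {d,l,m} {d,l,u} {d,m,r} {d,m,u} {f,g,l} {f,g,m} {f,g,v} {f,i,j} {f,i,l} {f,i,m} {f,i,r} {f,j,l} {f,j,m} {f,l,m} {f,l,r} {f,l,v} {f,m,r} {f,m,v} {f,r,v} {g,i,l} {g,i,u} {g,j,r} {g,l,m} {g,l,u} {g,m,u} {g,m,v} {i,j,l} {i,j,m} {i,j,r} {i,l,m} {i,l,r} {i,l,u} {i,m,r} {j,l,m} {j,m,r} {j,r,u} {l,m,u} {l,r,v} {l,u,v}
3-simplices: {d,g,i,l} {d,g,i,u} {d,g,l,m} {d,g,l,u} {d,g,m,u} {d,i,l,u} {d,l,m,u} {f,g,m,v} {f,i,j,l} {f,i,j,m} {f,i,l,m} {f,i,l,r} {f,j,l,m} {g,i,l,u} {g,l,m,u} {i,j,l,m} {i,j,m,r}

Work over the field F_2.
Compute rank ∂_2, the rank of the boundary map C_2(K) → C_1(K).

n_0=10 n_1=43 n_2=49 n_3=17  [Z2]
∂1: piv[df,dg,di,dl,dm,dr,du,dv,fj] rk=9  ker:fg,fi,fl,fm,fr,fv,gi,gj,gl,gm,gr,gu,gv,ij,il,im,ir,iu,iv,jl,jm,jr,ju,jv,lm,lr,lu,lv,mr,mu,mv,ru,rv,uv
∂2: piv[dfi,dfm,dfr,dgi,dgl,dgm,dgu,dil,diu,div,dlm,dlu,dmr,dmu,fgl,fgm,fgv,fij,fim,fir,fjl,fjm,flr,flv,fmv,frv,gjr,ijr,jru,luv] rk=30  ker:fil,flm,fmr,gil,giu,glm,glu,gmu,gmv,ijl,ijm,ilm,ilr,ilu,imr,jlm,jmr,lmu,lrv
∂3: piv[dgil,dgiu,dglm,dglu,dgmu,dilu,dlmu,fgmv,fijl,fijm,film,filr,fjlm,ijmr] rk=14  ker:gilu,glmu,ijlm
rk∂_2=30

rank∂_2=30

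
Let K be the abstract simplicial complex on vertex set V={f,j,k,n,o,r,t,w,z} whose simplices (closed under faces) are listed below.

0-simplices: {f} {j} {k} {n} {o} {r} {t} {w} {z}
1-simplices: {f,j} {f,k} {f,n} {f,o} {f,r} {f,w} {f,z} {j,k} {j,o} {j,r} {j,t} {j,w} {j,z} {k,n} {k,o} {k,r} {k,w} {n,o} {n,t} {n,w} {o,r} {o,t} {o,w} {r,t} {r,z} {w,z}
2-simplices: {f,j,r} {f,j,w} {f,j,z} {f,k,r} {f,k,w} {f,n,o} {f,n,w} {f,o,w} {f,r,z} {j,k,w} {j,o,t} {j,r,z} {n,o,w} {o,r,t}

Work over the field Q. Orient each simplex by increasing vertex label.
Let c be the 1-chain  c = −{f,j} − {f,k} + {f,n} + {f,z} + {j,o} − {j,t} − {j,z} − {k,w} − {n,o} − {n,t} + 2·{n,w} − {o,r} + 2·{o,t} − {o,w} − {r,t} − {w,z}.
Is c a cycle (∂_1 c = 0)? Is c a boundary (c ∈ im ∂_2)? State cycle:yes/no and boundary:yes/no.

n_0=9 n_1=26 n_2=14  [Q]
∂1: piv[fj,fk,fn,fo,fr,fw,fz,jt] rk=8  ker:jk,jo,jr,jw,jz,kn,ko,kr,kw,no,nt,nw,or,ot,ow,rt,rz,wz
∂2: piv[fjr,fjw,fjz,fkr,fkw,fno,fnw,fow,frz,jkw,jot,ort] rk=12  ker:jrz,now
∂1c = {n} − {t} + {w} − {z}

cycle:no boundary:no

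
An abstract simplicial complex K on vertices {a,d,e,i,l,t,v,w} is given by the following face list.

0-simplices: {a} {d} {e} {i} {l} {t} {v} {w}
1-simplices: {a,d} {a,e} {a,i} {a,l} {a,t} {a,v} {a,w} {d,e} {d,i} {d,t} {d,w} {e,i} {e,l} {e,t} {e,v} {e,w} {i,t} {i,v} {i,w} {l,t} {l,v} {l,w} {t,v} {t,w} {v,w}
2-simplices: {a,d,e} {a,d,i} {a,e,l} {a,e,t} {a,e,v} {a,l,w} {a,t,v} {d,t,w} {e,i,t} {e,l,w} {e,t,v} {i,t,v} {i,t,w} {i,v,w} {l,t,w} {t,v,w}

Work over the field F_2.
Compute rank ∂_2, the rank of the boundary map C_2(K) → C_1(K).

n_0=8 n_1=25 n_2=16  [Z2]
∂1: piv[ad,ae,ai,al,at,av,aw] rk=7  ker:de,di,dt,dw,ei,el,et,ev,ew,it,iv,iw,lt,lv,lw,tv,tw,vw
∂2: piv[ade,adi,ael,aet,aev,alw,atv,dtw,eit,elw,itv,itw,ivw,ltw] rk=14  ker:etv,tvw
rk∂_2=14

rank∂_2=14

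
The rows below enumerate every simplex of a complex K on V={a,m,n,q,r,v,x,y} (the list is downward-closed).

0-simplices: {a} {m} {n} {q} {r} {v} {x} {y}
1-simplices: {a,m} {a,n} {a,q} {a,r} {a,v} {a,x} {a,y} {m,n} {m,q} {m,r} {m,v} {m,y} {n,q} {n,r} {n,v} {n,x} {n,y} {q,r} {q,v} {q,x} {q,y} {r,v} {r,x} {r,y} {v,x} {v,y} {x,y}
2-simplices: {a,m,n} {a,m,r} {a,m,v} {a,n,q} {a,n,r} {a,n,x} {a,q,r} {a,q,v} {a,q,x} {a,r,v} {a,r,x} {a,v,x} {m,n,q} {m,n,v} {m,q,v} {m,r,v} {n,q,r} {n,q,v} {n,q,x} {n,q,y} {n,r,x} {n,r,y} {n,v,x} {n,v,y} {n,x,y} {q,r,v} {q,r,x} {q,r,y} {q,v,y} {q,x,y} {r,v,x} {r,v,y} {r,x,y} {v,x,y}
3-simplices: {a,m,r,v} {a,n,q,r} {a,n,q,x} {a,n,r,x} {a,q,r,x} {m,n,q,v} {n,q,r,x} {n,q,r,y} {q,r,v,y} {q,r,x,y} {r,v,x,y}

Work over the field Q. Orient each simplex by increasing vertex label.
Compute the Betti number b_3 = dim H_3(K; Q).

n_0=8 n_1=27 n_2=34 n_3=11  [Q]
∂1: piv[am,an,aq,ar,av,ax,ay] rk=7  ker:mn,mq,mr,mv,my,nq,nr,nv,nx,ny,qr,qv,qx,qy,rv,rx,ry,vx,vy,xy
∂2: piv[amn,amr,amv,anq,anr,anx,aqr,aqv,aqx,arv,arx,avx,mnq,mnv,nqy,nry,nvy,nxy] rk=18  ker:mqv,mrv,nqr,nqv,nqx,nrx,nvx,qrv,qrx,qry,qvy,qxy,rvx,rvy,rxy,vxy
∂3: piv[amrv,anqr,anqx,anrx,aqrx,mnqv,nqry,qrvy,qrxy,rvxy] rk=10  ker:nqrx
b_3=(11−10)−0=1

b_3=1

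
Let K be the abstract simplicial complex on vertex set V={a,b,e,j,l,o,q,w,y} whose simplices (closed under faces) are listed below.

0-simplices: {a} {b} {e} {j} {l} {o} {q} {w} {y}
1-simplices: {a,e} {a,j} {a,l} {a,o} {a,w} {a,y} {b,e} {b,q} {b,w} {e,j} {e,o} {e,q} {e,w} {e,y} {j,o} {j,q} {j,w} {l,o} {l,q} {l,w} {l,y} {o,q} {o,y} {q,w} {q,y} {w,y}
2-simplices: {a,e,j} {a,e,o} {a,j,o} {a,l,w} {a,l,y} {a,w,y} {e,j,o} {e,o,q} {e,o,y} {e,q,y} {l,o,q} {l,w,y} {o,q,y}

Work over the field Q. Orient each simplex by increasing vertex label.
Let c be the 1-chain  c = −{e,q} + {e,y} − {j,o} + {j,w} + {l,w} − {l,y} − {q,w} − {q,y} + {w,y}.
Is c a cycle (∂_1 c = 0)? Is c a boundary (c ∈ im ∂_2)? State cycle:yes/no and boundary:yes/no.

cycle:no boundary:no

n_0=9 n_1=26 n_2=13  [Q]
∂1: piv[ae,aj,al,ao,aw,ay,be,bq] rk=8  ker:bw,ej,eo,eq,ew,ey,jo,jq,jw,lo,lq,lw,ly,oq,oy,qw,qy,wy
∂2: piv[aej,aeo,ajo,alw,aly,awy,eoq,eoy,eqy,loq] rk=10  ker:ejo,lwy,oqy
∂1c = −{o} + {q}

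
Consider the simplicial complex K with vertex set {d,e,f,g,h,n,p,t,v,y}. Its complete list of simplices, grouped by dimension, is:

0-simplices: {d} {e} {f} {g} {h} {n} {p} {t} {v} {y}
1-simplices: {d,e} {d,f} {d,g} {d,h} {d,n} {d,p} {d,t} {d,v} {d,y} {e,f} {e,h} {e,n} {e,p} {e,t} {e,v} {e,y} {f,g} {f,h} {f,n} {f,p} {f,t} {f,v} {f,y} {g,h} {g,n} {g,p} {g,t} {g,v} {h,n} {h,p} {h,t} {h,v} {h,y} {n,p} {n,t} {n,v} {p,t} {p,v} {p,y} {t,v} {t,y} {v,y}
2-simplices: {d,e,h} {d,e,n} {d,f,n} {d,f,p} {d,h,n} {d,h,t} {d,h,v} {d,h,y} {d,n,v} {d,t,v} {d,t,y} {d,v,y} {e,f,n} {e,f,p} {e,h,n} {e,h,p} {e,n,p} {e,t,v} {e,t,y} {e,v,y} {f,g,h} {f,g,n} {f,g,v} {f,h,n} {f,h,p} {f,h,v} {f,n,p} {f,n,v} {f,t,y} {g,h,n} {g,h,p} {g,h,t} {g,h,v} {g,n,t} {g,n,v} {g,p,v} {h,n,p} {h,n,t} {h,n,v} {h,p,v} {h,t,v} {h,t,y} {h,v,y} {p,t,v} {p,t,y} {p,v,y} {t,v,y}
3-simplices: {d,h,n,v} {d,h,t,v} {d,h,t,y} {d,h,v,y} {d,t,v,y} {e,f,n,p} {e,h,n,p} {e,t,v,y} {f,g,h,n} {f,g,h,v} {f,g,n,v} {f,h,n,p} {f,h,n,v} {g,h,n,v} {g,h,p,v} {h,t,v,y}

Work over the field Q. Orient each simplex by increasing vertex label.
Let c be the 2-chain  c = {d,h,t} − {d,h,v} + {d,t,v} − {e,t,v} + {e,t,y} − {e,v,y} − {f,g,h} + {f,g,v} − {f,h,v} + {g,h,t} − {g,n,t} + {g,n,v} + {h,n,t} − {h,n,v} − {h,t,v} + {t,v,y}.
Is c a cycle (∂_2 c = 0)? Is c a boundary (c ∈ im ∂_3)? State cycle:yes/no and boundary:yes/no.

n_0=10 n_1=42 n_2=47 n_3=16  [Q]
∂1: piv[de,df,dg,dh,dn,dp,dt,dv,dy] rk=9  ker:ef,eh,en,ep,et,ev,ey,fg,fh,fn,fp,ft,fv,fy,gh,gn,gp,gt,gv,hn,hp,ht,hv,hy,np,nt,nv,pt,pv,py,tv,ty,vy
∂2: piv[deh,den,dfn,dfp,dhn,dht,dhv,dhy,dnv,dtv,dty,dvy,efn,efp,ehp,enp,etv,ety,fgh,fgn,fgv,fhn,fhv,fty,ghp,ght,gnt,gpv,ptv,pty] rk=30  ker:ehn,evy,fhp,fnp,fnv,ghn,ghv,gnv,hnp,hnt,hnv,hpv,htv,hty,hvy,pvy,tvy
∂3: piv[dhnv,dhtv,dhty,dhvy,dtvy,efnp,ehnp,etvy,fghn,fghv,fgnv,fhnp,fhnv,ghpv] rk=14  ker:ghnv,htvy
∂2c = 0
c vs im∂3: residual ≠ 0 ⇒ not boundary

cycle:yes boundary:no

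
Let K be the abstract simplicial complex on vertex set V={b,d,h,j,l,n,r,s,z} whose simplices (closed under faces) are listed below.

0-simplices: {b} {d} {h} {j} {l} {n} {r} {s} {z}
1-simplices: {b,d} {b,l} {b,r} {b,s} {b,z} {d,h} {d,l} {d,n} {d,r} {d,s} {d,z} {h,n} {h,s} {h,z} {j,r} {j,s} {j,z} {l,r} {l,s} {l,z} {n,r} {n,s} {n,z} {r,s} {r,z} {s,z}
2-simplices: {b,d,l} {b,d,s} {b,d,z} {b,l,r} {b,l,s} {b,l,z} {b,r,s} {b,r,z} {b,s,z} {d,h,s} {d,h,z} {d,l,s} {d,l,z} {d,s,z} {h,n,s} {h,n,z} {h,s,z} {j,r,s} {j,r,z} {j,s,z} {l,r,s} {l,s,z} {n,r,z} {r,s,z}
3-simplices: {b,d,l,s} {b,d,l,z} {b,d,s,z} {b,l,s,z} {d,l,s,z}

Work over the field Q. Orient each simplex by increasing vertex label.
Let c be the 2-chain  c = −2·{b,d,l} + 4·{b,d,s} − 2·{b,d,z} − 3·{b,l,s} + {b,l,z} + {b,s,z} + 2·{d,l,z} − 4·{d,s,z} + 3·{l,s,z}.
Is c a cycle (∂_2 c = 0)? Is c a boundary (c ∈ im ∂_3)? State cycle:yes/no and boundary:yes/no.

cycle:yes boundary:yes

n_0=9 n_1=26 n_2=24 n_3=5  [Q]
∂1: piv[bd,bl,br,bs,bz,dh,dn,jr] rk=8  ker:dl,dr,ds,dz,hn,hs,hz,js,jz,lr,ls,lz,nr,ns,nz,rs,rz,sz
∂2: piv[bdl,bds,bdz,blr,bls,blz,brs,brz,bsz,dhs,dhz,hns,hnz,jrs,jrz,nrz] rk=16  ker:dls,dlz,dsz,hsz,jsz,lrs,lsz,rsz
∂3: piv[bdls,bdlz,bdsz,blsz] rk=4  ker:dlsz
∂2c = 0
c vs im∂3: reduces to 0 ⇒ boundary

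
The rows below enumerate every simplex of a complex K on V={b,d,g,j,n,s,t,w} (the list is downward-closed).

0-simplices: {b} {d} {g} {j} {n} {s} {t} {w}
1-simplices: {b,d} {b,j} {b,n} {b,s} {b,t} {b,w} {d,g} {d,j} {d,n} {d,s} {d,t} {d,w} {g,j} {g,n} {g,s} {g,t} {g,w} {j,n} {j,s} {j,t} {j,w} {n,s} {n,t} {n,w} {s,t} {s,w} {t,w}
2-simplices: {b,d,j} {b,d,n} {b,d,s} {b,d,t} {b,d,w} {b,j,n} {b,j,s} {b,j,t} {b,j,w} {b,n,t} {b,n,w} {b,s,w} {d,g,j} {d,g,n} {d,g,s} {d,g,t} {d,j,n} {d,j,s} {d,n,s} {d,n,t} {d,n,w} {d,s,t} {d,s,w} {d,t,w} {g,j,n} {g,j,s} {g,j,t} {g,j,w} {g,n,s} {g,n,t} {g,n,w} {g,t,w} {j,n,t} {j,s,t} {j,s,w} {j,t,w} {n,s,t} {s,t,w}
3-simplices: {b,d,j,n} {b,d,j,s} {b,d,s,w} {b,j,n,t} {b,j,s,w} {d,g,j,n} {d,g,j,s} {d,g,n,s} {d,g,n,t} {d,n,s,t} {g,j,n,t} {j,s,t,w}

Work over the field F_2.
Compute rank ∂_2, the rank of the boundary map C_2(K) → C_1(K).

n_0=8 n_1=27 n_2=38 n_3=12  [Z2]
∂1: piv[bd,bj,bn,bs,bt,bw,dg] rk=7  ker:dj,dn,ds,dt,dw,gj,gn,gs,gt,gw,jn,js,jt,jw,ns,nt,nw,st,sw,tw
∂2: piv[bdj,bdn,bds,bdt,bdw,bjn,bjs,bjt,bjw,bnt,bnw,bsw,dgj,dgn,dgs,dgt,dns,dst,dtw,gjw] rk=20  ker:djn,djs,dnt,dnw,dsw,gjn,gjs,gjt,gns,gnt,gnw,gtw,jnt,jst,jsw,jtw,nst,stw
∂3: piv[bdjn,bdjs,bdsw,bjnt,bjsw,dgjn,dgjs,dgns,dgnt,dnst,gjnt,jstw] rk=12
rk∂_2=20

rank∂_2=20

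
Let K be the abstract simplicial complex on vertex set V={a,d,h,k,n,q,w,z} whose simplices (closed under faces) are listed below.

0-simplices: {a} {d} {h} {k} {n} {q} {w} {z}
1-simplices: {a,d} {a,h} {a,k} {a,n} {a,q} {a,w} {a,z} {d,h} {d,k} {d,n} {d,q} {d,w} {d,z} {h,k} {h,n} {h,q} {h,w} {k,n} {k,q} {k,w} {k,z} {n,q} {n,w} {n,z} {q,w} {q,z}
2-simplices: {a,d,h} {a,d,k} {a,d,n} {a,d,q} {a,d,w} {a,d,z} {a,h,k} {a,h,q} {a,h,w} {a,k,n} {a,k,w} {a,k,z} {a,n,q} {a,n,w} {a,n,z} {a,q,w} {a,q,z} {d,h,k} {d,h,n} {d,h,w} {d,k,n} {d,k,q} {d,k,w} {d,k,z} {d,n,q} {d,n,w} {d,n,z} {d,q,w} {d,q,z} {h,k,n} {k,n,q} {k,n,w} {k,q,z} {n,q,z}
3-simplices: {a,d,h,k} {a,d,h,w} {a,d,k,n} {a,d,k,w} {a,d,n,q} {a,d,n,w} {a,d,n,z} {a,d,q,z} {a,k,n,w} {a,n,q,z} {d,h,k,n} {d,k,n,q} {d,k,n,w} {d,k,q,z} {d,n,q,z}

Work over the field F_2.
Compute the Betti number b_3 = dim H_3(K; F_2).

b_3=2

n_0=8 n_1=26 n_2=34 n_3=15  [Z2]
∂1: piv[ad,ah,ak,an,aq,aw,az] rk=7  ker:dh,dk,dn,dq,dw,dz,hk,hn,hq,hw,kn,kq,kw,kz,nq,nw,nz,qw,qz
∂2: piv[adh,adk,adn,adq,adw,adz,ahk,ahq,ahw,akn,akw,akz,anq,anw,anz,aqw,aqz,dhn,dkq] rk=19  ker:dhk,dhw,dkn,dkw,dkz,dnq,dnw,dnz,dqw,dqz,hkn,knq,knw,kqz,nqz
∂3: piv[adhk,adhw,adkn,adkw,adnq,adnw,adnz,adqz,aknw,anqz,dhkn,dknq,dkqz] rk=13  ker:dknw,dnqz
b_3=(15−13)−0=2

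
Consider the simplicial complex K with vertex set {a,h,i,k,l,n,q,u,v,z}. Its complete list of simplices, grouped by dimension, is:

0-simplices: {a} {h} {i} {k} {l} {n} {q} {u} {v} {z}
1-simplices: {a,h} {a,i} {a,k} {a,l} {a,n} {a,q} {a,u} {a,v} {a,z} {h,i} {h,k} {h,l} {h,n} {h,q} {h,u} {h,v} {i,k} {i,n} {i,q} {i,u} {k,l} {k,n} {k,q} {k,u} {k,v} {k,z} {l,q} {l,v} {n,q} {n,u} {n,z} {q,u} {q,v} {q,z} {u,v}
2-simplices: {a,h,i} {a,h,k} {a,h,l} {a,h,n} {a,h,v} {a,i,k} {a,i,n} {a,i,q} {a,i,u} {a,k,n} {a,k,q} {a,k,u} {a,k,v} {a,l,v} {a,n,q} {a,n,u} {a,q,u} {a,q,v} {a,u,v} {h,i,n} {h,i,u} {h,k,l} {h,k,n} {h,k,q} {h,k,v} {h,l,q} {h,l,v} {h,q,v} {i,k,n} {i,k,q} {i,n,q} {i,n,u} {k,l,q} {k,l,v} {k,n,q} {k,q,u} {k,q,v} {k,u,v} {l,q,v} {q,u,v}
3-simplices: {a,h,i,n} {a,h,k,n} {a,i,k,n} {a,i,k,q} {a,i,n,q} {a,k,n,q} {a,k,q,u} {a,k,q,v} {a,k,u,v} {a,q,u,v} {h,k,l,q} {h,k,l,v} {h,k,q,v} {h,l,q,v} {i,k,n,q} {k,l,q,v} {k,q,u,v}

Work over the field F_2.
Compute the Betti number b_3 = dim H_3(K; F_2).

b_3=3

n_0=10 n_1=35 n_2=40 n_3=17  [Z2]
∂1: piv[ah,ai,ak,al,an,aq,au,av,az] rk=9  ker:hi,hk,hl,hn,hq,hu,hv,ik,in,iq,iu,kl,kn,kq,ku,kv,kz,lq,lv,nq,nu,nz,qu,qv,qz,uv
∂2: piv[ahi,ahk,ahl,ahn,ahv,aik,ain,aiq,aiu,akn,akq,aku,akv,alv,anq,anu,aqu,aqv,auv,hiu,hkl,hkq,hlq] rk=23  ker:hin,hkn,hkv,hlv,hqv,ikn,ikq,inq,inu,klq,klv,knq,kqu,kqv,kuv,lqv,quv
∂3: piv[ahin,ahkn,aikn,aikq,ainq,aknq,akqu,akqv,akuv,aquv,hklq,hklv,hkqv,hlqv] rk=14  ker:iknq,klqv,kquv
b_3=(17−14)−0=3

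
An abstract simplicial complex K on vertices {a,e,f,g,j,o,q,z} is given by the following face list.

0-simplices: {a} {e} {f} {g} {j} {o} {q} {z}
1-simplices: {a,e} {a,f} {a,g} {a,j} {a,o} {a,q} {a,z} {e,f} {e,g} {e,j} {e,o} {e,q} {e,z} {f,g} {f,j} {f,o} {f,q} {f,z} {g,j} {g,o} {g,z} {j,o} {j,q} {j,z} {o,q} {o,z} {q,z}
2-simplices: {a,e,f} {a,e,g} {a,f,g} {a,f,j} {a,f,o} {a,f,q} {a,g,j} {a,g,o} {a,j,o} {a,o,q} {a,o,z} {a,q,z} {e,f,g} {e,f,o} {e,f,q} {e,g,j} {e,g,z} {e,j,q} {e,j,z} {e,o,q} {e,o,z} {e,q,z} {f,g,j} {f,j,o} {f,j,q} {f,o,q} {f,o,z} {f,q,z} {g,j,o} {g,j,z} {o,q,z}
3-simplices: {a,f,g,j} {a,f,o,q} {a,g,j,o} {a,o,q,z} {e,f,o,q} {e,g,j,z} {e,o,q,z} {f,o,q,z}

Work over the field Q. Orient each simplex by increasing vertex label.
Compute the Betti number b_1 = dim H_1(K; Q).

b_1=0

n_0=8 n_1=27 n_2=31 n_3=8  [Q]
∂1: piv[ae,af,ag,aj,ao,aq,az] rk=7  ker:ef,eg,ej,eo,eq,ez,fg,fj,fo,fq,fz,gj,go,gz,jo,jq,jz,oq,oz,qz
∂2: piv[aef,aeg,afg,afj,afo,afq,agj,ago,ajo,aoq,aoz,aqz,efo,efq,egj,egz,ejq,ejz,eoz,foz] rk=20  ker:efg,eoq,eqz,fgj,fjo,fjq,foq,fqz,gjo,gjz,oqz
∂3: piv[afgj,afoq,agjo,aoqz,efoq,egjz,eoqz,foqz] rk=8
b_1=(27−7)−20=0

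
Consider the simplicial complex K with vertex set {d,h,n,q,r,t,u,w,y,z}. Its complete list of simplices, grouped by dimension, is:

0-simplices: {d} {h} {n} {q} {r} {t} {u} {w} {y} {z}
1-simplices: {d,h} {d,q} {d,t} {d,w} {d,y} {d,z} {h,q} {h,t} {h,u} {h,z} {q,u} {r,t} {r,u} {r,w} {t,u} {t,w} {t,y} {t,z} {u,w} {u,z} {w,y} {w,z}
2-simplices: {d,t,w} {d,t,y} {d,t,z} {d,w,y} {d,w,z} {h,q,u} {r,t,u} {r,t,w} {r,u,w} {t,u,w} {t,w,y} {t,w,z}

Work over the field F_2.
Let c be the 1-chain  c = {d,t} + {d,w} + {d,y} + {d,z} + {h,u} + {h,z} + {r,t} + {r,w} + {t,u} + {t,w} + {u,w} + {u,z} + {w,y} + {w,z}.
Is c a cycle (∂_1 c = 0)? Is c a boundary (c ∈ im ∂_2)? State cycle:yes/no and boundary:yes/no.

n_0=10 n_1=22 n_2=12  [Z2]
∂1: piv[dh,dq,dt,dw,dy,dz,hu,rt] rk=8  ker:hq,ht,hz,qu,ru,rw,tu,tw,ty,tz,uw,uz,wy,wz
∂2: piv[dtw,dty,dtz,dwy,dwz,hqu,rtu,rtw,ruw] rk=9  ker:tuw,twy,twz
∂1c = 0
c vs im∂2: residual ≠ 0 ⇒ not boundary

cycle:yes boundary:no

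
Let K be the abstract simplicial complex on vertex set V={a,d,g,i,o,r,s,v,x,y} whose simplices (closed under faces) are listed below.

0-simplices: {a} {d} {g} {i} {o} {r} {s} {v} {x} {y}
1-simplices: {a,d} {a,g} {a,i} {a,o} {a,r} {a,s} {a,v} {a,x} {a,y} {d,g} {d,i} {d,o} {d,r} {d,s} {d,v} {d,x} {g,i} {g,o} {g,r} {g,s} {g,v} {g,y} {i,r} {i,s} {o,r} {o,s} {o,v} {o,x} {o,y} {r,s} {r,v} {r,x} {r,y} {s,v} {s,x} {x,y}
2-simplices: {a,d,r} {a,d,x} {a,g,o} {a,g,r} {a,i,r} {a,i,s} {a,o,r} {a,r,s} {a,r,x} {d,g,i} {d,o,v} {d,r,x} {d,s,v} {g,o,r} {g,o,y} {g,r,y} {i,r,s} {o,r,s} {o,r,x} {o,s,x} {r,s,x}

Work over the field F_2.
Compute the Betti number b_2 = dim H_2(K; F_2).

b_2=4

n_0=10 n_1=36 n_2=21  [Z2]
∂1: piv[ad,ag,ai,ao,ar,as,av,ax,ay] rk=9  ker:dg,di,do,dr,ds,dv,dx,gi,go,gr,gs,gv,gy,ir,is,or,os,ov,ox,oy,rs,rv,rx,ry,sv,sx,xy
∂2: piv[adr,adx,ago,agr,air,ais,aor,ars,arx,dgi,dov,dsv,goy,gry,ors,orx,osx] rk=17  ker:drx,gor,irs,rsx
b_2=(21−17)−0=4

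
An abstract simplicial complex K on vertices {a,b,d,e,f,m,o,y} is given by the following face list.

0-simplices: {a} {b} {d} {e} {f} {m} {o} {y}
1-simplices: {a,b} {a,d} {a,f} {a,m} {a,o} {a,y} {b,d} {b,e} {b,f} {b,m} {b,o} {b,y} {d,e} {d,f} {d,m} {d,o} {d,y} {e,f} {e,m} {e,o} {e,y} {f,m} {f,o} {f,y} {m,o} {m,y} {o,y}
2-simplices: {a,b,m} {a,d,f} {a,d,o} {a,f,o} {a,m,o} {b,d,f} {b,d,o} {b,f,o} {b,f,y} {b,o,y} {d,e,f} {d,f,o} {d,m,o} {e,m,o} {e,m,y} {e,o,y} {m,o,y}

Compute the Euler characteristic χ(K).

n_0=8 n_1=27 n_2=17
χ=+8−27+17=-2

χ(K)=-2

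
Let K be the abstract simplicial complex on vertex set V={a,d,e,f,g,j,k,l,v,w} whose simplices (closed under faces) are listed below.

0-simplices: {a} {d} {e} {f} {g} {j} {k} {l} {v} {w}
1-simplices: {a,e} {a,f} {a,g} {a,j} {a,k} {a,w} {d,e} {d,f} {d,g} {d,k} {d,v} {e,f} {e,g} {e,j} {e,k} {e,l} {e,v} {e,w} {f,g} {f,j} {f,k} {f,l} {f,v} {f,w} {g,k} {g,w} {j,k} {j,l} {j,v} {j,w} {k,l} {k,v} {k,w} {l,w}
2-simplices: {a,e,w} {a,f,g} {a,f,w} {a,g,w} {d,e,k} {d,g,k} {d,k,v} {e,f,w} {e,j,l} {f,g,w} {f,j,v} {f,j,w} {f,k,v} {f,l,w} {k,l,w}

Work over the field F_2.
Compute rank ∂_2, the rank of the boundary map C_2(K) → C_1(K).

n_0=10 n_1=34 n_2=15  [Z2]
∂1: piv[ae,af,ag,aj,ak,aw,de,dv,el] rk=9  ker:df,dg,dk,ef,eg,ej,ek,ev,ew,fg,fj,fk,fl,fv,fw,gk,gw,jk,jl,jv,jw,kl,kv,kw,lw
∂2: piv[aew,afg,afw,agw,dek,dgk,dkv,efw,ejl,fjv,fjw,fkv,flw,klw] rk=14  ker:fgw
rk∂_2=14

rank∂_2=14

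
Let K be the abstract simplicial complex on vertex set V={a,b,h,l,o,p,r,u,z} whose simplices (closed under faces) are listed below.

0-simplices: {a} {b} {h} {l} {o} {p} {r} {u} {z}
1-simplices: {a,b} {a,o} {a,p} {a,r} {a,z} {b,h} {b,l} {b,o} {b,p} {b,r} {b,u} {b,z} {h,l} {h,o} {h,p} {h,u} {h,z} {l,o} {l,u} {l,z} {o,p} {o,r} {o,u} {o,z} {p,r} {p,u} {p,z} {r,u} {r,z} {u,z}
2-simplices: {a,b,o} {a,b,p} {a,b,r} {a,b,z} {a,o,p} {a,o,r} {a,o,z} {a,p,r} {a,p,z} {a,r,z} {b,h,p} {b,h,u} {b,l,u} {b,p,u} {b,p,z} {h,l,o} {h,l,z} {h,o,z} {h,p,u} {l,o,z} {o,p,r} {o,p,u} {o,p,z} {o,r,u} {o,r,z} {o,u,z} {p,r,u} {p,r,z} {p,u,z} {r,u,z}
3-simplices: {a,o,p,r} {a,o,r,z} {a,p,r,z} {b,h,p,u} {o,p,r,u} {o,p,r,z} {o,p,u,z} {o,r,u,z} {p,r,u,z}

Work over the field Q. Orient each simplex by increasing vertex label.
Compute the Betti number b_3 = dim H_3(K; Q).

b_3=1

n_0=9 n_1=30 n_2=30 n_3=9  [Q]
∂1: piv[ab,ao,ap,ar,az,bh,bl,bu] rk=8  ker:bo,bp,br,bz,hl,ho,hp,hu,hz,lo,lu,lz,op,or,ou,oz,pr,pu,pz,ru,rz,uz
∂2: piv[abo,abp,abr,abz,aop,aor,aoz,apr,apz,arz,bhp,bhu,blu,bpu,hlo,hlz,hoz,opu,oru,ouz] rk=20  ker:bpz,hpu,loz,opr,opz,orz,pru,prz,puz,ruz
∂3: piv[aopr,aorz,aprz,bhpu,opru,oprz,opuz,oruz] rk=8  ker:pruz
b_3=(9−8)−0=1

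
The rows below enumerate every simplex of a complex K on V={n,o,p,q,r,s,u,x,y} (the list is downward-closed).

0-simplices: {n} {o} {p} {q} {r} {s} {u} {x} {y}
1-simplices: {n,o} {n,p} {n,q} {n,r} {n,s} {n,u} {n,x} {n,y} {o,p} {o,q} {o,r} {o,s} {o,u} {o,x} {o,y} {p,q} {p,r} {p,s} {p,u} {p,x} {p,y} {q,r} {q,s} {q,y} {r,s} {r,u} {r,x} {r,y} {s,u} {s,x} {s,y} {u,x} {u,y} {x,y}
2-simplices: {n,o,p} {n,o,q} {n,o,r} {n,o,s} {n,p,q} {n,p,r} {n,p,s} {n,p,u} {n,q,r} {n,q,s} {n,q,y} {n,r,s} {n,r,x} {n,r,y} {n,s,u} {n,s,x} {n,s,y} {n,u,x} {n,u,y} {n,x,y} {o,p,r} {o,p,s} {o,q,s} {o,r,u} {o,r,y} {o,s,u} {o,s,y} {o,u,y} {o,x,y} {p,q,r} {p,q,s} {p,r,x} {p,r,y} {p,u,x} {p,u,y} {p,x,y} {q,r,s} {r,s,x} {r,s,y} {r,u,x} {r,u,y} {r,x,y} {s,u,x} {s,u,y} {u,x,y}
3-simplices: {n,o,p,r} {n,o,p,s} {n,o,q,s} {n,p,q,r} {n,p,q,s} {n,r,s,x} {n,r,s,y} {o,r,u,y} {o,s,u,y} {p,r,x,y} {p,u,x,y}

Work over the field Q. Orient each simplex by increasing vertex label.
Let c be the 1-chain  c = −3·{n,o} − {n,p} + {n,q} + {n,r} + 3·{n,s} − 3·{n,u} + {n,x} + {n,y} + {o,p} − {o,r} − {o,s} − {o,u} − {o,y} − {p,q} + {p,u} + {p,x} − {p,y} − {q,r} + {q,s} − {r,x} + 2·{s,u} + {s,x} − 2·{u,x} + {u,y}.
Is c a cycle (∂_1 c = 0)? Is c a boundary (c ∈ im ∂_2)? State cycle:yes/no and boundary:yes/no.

cycle:yes boundary:yes

n_0=9 n_1=34 n_2=45 n_3=11  [Q]
∂1: piv[no,np,nq,nr,ns,nu,nx,ny] rk=8  ker:op,oq,or,os,ou,ox,oy,pq,pr,ps,pu,px,py,qr,qs,qy,rs,ru,rx,ry,su,sx,sy,ux,uy,xy
∂2: piv[nop,noq,nor,nos,npq,npr,nps,npu,nqr,nqs,nqy,nrs,nrx,nry,nsu,nsx,nsy,nux,nuy,nxy,oru,ory,osu,oxy,prx,pry] rk=26  ker:opr,ops,oqs,osy,ouy,pqr,pqs,pux,puy,pxy,qrs,rsx,rsy,rux,ruy,rxy,sux,suy,uxy
∂3: piv[nopr,nops,noqs,npqr,npqs,nrsx,nrsy,oruy,osuy,prxy,puxy] rk=11
∂1c = 0
c vs im∂2: reduces to 0 ⇒ boundary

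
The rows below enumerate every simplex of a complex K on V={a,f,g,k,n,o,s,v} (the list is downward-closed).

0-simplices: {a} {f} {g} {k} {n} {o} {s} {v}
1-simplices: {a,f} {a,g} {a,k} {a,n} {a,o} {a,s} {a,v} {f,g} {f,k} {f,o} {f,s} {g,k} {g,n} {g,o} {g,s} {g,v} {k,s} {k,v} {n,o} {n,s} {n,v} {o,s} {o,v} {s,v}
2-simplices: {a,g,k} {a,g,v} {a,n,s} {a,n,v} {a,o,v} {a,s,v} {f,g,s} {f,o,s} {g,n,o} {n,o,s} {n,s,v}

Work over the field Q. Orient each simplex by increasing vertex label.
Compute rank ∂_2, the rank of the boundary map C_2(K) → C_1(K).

n_0=8 n_1=24 n_2=11  [Q]
∂1: piv[af,ag,ak,an,ao,as,av] rk=7  ker:fg,fk,fo,fs,gk,gn,go,gs,gv,ks,kv,no,ns,nv,os,ov,sv
∂2: piv[agk,agv,ans,anv,aov,asv,fgs,fos,gno,nos] rk=10  ker:nsv
rk∂_2=10

rank∂_2=10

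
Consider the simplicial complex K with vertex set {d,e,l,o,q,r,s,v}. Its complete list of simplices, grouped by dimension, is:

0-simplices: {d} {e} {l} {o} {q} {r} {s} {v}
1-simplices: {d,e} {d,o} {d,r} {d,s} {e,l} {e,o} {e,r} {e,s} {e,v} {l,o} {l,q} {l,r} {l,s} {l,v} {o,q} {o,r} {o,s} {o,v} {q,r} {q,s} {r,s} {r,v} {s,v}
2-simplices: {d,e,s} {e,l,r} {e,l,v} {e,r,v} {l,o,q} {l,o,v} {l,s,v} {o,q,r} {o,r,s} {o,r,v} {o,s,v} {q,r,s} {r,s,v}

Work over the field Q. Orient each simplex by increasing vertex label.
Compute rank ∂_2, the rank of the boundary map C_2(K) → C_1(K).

n_0=8 n_1=23 n_2=13  [Q]
∂1: piv[de,do,dr,ds,el,ev,lq] rk=7  ker:eo,er,es,lo,lr,ls,lv,oq,or,os,ov,qr,qs,rs,rv,sv
∂2: piv[des,elr,elv,erv,loq,lov,lsv,oqr,ors,orv,osv,qrs] rk=12  ker:rsv
rk∂_2=12

rank∂_2=12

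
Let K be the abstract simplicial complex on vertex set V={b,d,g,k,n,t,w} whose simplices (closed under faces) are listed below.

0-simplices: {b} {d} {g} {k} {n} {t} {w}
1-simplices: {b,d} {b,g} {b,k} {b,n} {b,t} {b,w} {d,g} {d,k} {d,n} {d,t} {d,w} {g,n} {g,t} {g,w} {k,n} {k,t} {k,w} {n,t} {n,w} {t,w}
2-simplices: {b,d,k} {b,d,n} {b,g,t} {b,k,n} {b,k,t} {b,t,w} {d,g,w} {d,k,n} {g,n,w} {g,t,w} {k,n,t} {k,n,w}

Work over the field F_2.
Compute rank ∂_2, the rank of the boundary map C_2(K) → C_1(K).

rank∂_2=11

n_0=7 n_1=20 n_2=12  [Z2]
∂1: piv[bd,bg,bk,bn,bt,bw] rk=6  ker:dg,dk,dn,dt,dw,gn,gt,gw,kn,kt,kw,nt,nw,tw
∂2: piv[bdk,bdn,bgt,bkn,bkt,btw,dgw,gnw,gtw,knt,knw] rk=11  ker:dkn
rk∂_2=11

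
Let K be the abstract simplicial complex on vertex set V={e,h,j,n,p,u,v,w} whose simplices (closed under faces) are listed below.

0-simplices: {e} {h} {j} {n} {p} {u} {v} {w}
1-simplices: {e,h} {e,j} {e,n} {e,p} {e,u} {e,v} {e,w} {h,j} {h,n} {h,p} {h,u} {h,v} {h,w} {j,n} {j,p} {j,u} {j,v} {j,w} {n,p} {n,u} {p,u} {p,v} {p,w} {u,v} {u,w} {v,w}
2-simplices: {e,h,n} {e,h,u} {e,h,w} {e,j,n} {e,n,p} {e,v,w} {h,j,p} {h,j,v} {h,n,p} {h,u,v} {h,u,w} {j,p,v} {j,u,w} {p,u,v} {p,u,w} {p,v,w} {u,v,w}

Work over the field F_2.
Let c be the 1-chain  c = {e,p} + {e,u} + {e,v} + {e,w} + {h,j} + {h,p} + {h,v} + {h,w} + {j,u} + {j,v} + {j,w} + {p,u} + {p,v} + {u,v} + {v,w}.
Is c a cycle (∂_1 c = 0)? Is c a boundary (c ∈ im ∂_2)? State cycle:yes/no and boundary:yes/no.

n_0=8 n_1=26 n_2=17  [Z2]
∂1: piv[eh,ej,en,ep,eu,ev,ew] rk=7  ker:hj,hn,hp,hu,hv,hw,jn,jp,ju,jv,jw,np,nu,pu,pv,pw,uv,uw,vw
∂2: piv[ehn,ehu,ehw,ejn,enp,evw,hjp,hjv,hnp,huv,huw,jpv,juw,puv,puw,pvw] rk=16  ker:uvw
∂1c = 0
c vs im∂2: reduces to 0 ⇒ boundary

cycle:yes boundary:yes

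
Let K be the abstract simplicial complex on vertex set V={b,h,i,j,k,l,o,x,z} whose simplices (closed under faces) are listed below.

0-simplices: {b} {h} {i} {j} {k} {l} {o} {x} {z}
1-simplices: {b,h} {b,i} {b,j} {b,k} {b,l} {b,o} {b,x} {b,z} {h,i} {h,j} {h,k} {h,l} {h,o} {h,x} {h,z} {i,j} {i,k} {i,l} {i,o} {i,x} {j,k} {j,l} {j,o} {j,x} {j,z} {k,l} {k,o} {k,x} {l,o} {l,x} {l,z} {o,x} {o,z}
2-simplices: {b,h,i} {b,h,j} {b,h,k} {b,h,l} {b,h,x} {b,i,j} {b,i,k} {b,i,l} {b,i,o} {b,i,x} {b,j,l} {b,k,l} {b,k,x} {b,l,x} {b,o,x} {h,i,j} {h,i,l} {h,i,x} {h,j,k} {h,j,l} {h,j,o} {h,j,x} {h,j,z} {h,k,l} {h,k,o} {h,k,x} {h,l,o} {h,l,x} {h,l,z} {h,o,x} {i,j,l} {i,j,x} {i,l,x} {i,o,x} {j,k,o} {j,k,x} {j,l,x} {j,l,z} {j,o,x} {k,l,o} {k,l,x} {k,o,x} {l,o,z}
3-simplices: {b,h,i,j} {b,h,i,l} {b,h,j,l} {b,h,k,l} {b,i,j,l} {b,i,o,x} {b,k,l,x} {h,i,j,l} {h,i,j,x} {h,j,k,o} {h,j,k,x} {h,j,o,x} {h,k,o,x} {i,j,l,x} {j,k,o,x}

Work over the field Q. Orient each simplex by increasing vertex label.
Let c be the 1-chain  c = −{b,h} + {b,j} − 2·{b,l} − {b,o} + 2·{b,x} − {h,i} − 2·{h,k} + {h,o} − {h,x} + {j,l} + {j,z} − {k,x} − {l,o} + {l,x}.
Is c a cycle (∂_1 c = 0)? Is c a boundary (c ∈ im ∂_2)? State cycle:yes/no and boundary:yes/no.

cycle:no boundary:no

n_0=9 n_1=33 n_2=43 n_3=15  [Q]
∂1: piv[bh,bi,bj,bk,bl,bo,bx,bz] rk=8  ker:hi,hj,hk,hl,ho,hx,hz,ij,ik,il,io,ix,jk,jl,jo,jx,jz,kl,ko,kx,lo,lx,lz,ox,oz
∂2: piv[bhi,bhj,bhk,bhl,bhx,bij,bik,bil,bio,bix,bjl,bkl,bkx,blx,box,hjk,hjo,hjx,hjz,hko,hlo,hlz,hox,loz] rk=24  ker:hij,hil,hix,hjl,hkl,hkx,hlx,ijl,ijx,ilx,iox,jko,jkx,jlx,jlz,jox,klo,klx,kox
∂3: piv[bhij,bhil,bhjl,bhkl,bijl,biox,bklx,hijx,hjko,hjkx,hjox,hkox,ijlx] rk=13  ker:hijl,jkox
∂1c = {b} + 2·{h} − {i} − {j} − {k} − {l} − {o} + {x} + {z}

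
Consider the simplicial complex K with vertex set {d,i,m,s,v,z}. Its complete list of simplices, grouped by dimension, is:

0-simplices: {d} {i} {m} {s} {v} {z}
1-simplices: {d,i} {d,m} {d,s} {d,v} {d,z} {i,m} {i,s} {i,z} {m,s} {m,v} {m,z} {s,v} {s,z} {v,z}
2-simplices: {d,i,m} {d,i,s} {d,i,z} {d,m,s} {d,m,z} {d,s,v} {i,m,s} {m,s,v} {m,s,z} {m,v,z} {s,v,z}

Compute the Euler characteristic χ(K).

χ(K)=3

n_0=6 n_1=14 n_2=11
χ=+6−14+11=3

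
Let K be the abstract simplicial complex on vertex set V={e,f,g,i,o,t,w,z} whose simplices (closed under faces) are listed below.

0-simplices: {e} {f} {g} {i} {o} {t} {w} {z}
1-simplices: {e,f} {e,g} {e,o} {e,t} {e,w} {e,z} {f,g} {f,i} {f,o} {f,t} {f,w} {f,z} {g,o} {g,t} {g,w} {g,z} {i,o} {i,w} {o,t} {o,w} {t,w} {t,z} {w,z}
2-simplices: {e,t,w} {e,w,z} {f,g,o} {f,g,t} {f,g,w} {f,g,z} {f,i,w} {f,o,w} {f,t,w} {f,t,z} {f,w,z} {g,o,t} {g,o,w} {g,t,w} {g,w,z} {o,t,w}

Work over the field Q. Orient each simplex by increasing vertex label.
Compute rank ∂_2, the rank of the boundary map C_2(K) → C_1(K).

rank∂_2=12

n_0=8 n_1=23 n_2=16  [Q]
∂1: piv[ef,eg,eo,et,ew,ez,fi] rk=7  ker:fg,fo,ft,fw,fz,go,gt,gw,gz,io,iw,ot,ow,tw,tz,wz
∂2: piv[etw,ewz,fgo,fgt,fgw,fgz,fiw,fow,ftw,ftz,fwz,got] rk=12  ker:gow,gtw,gwz,otw
rk∂_2=12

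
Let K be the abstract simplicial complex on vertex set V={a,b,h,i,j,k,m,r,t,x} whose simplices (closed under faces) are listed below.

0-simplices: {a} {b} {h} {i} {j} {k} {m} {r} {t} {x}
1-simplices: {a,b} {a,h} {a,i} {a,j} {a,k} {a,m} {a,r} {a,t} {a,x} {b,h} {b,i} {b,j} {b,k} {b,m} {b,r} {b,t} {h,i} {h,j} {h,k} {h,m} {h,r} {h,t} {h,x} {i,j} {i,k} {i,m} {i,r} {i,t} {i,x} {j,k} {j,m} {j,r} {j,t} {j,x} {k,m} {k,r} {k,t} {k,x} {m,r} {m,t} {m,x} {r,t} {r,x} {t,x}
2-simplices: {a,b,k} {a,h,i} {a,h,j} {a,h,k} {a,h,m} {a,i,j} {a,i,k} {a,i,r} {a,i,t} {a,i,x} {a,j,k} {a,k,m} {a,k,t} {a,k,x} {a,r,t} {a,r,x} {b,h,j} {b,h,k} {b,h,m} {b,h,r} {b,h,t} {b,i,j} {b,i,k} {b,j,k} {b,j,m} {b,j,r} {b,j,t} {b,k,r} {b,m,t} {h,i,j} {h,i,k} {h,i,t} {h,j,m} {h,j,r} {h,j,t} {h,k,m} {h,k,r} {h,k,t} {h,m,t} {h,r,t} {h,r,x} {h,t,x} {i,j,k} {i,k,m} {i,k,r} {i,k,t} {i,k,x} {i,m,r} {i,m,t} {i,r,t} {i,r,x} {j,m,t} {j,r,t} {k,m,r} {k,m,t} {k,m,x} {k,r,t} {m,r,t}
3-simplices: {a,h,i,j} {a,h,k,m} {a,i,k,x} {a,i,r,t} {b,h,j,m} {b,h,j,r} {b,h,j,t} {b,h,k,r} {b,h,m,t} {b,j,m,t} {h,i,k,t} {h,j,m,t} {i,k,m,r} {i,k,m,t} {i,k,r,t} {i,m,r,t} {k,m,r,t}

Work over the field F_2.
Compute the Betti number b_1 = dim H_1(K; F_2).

b_1=1

n_0=10 n_1=44 n_2=58 n_3=17  [Z2]
∂1: piv[ab,ah,ai,aj,ak,am,ar,at,ax] rk=9  ker:bh,bi,bj,bk,bm,br,bt,hi,hj,hk,hm,hr,ht,hx,ij,ik,im,ir,it,ix,jk,jm,jr,jt,jx,km,kr,kt,kx,mr,mt,mx,rt,rx,tx
∂2: piv[abk,ahi,ahj,ahk,ahm,aij,aik,air,ait,aix,ajk,akm,akt,akx,art,arx,bhj,bhk,bhm,bhr,bht,bij,bjm,bjr,bjt,bkr,bmt,hit,hrt,hrx,htx,ikm,imr,kmx] rk=34  ker:bik,bjk,hij,hik,hjm,hjr,hjt,hkm,hkr,hkt,hmt,ijk,ikr,ikt,ikx,imt,irt,irx,jmt,jrt,kmr,kmt,krt,mrt
∂3: piv[ahij,ahkm,aikx,airt,bhjm,bhjr,bhjt,bhkr,bhmt,bjmt,hikt,ikmr,ikmt,ikrt,imrt] rk=15  ker:hjmt,kmrt
b_1=(44−9)−34=1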